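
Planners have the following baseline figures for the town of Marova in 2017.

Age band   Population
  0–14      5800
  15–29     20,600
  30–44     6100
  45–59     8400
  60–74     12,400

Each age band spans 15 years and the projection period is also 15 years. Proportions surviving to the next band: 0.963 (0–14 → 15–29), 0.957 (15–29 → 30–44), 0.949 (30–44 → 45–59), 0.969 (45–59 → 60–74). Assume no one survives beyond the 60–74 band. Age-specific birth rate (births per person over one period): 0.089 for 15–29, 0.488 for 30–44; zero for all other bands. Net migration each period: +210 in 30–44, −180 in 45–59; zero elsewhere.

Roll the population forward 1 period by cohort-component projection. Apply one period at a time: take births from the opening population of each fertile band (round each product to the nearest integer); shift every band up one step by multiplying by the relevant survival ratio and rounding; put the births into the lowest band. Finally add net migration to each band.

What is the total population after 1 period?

Numbering the bands 1..5 from youngest to oldest:
Period 1.
Births: 20600 × 0.089 = 1833  |  6100 × 0.488 = 2977 — total 4810
Band 2: 5800 × 0.963 = 5585
Band 3: 20600 × 0.957 = 19714
Band 4: 6100 × 0.949 = 5789
Band 5: 8400 × 0.969 = 8140
Net migration: Band 3 + 210 → 19924; Band 4 − 180 → 5609
Giving 4810 / 5585 / 19924 / 5609 / 8140.
Total after period 1: 4810 + 5585 + 19924 + 5609 + 8140 = 44068

44068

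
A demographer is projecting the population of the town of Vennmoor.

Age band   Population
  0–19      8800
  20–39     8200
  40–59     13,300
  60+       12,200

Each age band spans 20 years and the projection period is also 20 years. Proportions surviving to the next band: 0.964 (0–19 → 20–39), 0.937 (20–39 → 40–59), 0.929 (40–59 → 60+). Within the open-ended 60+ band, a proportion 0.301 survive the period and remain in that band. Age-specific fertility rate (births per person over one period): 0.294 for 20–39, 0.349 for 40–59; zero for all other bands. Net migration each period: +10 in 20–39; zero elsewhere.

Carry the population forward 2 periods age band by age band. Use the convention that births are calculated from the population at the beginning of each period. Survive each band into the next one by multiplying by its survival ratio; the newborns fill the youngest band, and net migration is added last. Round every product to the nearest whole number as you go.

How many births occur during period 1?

Numbering the groups 1..4 from youngest to oldest:
Period 1:
Births: 8200 * 0.294 = 2411 ; 13300 * 0.349 = 4642 ⇒ total 7053
Group 2: 8800 * 0.964 = 8483
Group 3: 8200 * 0.937 = 7683
Group 4: 13300 * 0.929 + 12200 * 0.301 = 12356 + 3672 = 16028
Net migration: Group 2 + 10 → 8493
Giving 7053 / 8493 / 7683 / 16028.

7053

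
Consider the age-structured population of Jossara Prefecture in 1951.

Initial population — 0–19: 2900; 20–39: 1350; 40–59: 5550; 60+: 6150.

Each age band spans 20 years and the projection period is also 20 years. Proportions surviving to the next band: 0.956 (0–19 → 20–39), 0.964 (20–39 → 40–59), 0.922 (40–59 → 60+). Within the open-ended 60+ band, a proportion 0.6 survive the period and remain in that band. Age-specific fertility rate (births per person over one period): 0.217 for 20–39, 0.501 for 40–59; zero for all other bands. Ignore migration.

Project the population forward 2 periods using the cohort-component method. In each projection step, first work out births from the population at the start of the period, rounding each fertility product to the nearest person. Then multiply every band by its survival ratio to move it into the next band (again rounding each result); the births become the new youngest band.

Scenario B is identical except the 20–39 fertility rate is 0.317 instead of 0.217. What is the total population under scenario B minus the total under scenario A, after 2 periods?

(Groups numbered youngest = 1 to oldest = 4.)
[period 1]
Births: 1350 * 0.217 = 293, 5550 * 0.501 = 2781 ⇒ total 3074
Group 2: 2900 * 0.956 = 2772
Group 3: 1350 * 0.964 = 1301
Group 4: 5550 * 0.922 + 6150 * 0.6 = 5117 + 3690 = 8807
Population now: 0–19=3074, 20–39=2772, 40–59=1301, 60+=8807
[period 2]
Births: 2772 * 0.217 = 602, 1301 * 0.501 = 652 ⇒ total 1254
Group 2: 3074 * 0.956 = 2939
Group 3: 2772 * 0.964 = 2672
Group 4: 1301 * 0.922 + 8807 * 0.6 = 1200 + 5284 = 6484
Population now: 0–19=1254, 20–39=2939, 40–59=2672, 60+=6484
Scenario A total after 2 periods: 13349
Scenario B projection —
[period 1]
Births: 1350 * 0.317 = 428, 5550 * 0.501 = 2781 ⇒ total 3209
Group 2: 2900 * 0.956 = 2772
Group 3: 1350 * 0.964 = 1301
Group 4: 5550 * 0.922 + 6150 * 0.6 = 5117 + 3690 = 8807
Population now: 0–19=3209, 20–39=2772, 40–59=1301, 60+=8807
[period 2]
Births: 2772 * 0.317 = 879, 1301 * 0.501 = 652 ⇒ total 1531
Group 2: 3209 * 0.956 = 3068
Group 3: 2772 * 0.964 = 2672
Group 4: 1301 * 0.922 + 8807 * 0.6 = 1200 + 5284 = 6484
Population now: 0–19=1531, 20–39=3068, 40–59=2672, 60+=6484
Scenario B total after 2 periods: 13755
Difference B − A = 13755 − 13349 = 406

406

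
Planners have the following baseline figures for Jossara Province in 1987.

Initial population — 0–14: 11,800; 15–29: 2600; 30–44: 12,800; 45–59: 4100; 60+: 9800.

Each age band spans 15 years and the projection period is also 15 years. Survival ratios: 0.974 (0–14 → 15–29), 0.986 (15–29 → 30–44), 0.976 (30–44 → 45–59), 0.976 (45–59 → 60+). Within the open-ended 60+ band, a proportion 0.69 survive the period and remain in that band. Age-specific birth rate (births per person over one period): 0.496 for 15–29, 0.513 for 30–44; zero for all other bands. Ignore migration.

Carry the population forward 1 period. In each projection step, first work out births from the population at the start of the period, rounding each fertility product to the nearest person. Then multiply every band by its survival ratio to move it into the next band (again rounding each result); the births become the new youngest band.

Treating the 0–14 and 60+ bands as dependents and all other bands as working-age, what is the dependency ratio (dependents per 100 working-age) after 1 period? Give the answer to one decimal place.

70.1

Period 1.
Births: 2600 * 0.496 = 1290, 12800 * 0.513 = 6566 ⇒ total 7856
15–29: 11800 * 0.974 = 11493
30–44: 2600 * 0.986 = 2564
45–59: 12800 * 0.976 = 12493
60+: 4100 * 0.976 + 9800 * 0.69 = 4002 + 6762 = 10764
Giving 7856 / 11493 / 2564 / 12493 / 10764.
Dependents (band 0–14 + band 60+) = 7856 + 10764 = 18620; working-age = 26550; ratio = 18620/26550 × 100 = 70.1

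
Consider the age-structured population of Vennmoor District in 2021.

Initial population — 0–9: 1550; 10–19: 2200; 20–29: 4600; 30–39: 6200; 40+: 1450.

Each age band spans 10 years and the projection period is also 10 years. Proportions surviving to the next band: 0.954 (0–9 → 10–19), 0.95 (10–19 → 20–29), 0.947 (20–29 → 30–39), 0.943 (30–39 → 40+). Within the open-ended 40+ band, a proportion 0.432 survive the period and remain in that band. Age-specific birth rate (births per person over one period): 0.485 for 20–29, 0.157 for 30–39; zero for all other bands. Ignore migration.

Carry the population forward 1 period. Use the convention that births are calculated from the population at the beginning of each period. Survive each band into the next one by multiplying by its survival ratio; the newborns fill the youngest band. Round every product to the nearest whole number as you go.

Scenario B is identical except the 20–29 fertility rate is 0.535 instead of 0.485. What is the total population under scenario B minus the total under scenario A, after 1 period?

230

(Groups numbered youngest = 1 to oldest = 5.)
— Period 1 —
Births: 4600 × 0.485 = 2231  |  6200 × 0.157 = 973 ⇒ total 3204
Group 2: 1550 × 0.954 = 1479
Group 3: 2200 × 0.95 = 2090
Group 4: 4600 × 0.947 = 4356
Group 5: 6200 × 0.943 + 1450 × 0.432 = 5847 + 626 = 6473
Population now: 0–9=3204, 10–19=1479, 20–29=2090, 30–39=4356, 40+=6473
Scenario A total after 1 period: 17602
Scenario B projection —
— Period 1 —
Births: 4600 × 0.535 = 2461  |  6200 × 0.157 = 973 ⇒ total 3434
Group 2: 1550 × 0.954 = 1479
Group 3: 2200 × 0.95 = 2090
Group 4: 4600 × 0.947 = 4356
Group 5: 6200 × 0.943 + 1450 × 0.432 = 5847 + 626 = 6473
Population now: 0–9=3434, 10–19=1479, 20–29=2090, 30–39=4356, 40+=6473
Scenario B total after 1 period: 17832
Difference B − A = 17832 − 17602 = 230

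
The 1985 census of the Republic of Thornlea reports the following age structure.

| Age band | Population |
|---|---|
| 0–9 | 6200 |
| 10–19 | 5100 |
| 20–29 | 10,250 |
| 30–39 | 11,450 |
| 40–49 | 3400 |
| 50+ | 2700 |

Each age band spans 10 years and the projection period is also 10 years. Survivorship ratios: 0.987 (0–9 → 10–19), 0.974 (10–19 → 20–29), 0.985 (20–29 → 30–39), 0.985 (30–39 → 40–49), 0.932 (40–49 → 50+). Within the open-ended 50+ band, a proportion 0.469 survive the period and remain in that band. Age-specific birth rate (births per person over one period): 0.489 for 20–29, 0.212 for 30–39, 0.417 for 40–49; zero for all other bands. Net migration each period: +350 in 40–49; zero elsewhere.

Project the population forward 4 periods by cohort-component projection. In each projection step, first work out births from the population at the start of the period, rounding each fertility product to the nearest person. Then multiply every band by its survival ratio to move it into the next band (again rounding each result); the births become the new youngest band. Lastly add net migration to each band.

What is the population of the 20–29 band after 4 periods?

Call the groups 1 to 6, youngest first.
[period 1]
Births: 10250 × 0.489 = 5012, 11450 × 0.212 = 2427, 3400 × 0.417 = 1418 — total 8857
Group 2: 6200 × 0.987 = 6119
Group 3: 5100 × 0.974 = 4967
Group 4: 10250 × 0.985 = 10096
Group 5: 11450 × 0.985 = 11278
Group 6: 3400 × 0.932 + 2700 × 0.469 = 3169 + 1266 = 4435
Net migration: Group 5 + 350 → 11628
End of period: [8857, 6119, 4967, 10096, 11628, 4435]
[period 2]
Births: 4967 × 0.489 = 2429, 10096 × 0.212 = 2140, 11628 × 0.417 = 4849 — total 9418
Group 2: 8857 × 0.987 = 8742
Group 3: 6119 × 0.974 = 5960
Group 4: 4967 × 0.985 = 4892
Group 5: 10096 × 0.985 = 9945
Group 6: 11628 × 0.932 + 4435 × 0.469 = 10837 + 2080 = 12917
Net migration: Group 5 + 350 → 10295
End of period: [9418, 8742, 5960, 4892, 10295, 12917]
[period 3]
Births: 5960 × 0.489 = 2914, 4892 × 0.212 = 1037, 10295 × 0.417 = 4293 — total 8244
Group 2: 9418 × 0.987 = 9296
Group 3: 8742 × 0.974 = 8515
Group 4: 5960 × 0.985 = 5871
Group 5: 4892 × 0.985 = 4819
Group 6: 10295 × 0.932 + 12917 × 0.469 = 9595 + 6058 = 15653
Net migration: Group 5 + 350 → 5169
End of period: [8244, 9296, 8515, 5871, 5169, 15653]
[period 4]
Births: 8515 × 0.489 = 4164, 5871 × 0.212 = 1245, 5169 × 0.417 = 2155 — total 7564
Group 2: 8244 × 0.987 = 8137
Group 3: 9296 × 0.974 = 9054
Group 4: 8515 × 0.985 = 8387
Group 5: 5871 × 0.985 = 5783
Group 6: 5169 × 0.932 + 15653 × 0.469 = 4818 + 7341 = 12159
Net migration: Group 5 + 350 → 6133
End of period: [7564, 8137, 9054, 8387, 6133, 12159]

9054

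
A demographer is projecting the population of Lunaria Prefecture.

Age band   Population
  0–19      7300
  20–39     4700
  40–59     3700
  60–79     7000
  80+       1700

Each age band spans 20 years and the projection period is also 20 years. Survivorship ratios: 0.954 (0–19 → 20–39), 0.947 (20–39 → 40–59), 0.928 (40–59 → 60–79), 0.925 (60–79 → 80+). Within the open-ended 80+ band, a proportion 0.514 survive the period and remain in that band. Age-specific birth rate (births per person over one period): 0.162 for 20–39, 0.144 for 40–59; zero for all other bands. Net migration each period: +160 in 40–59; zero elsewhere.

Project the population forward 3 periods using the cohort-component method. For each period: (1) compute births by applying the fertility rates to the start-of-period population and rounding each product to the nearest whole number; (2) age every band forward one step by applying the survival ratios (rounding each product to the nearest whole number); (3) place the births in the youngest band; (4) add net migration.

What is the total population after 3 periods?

18013

After projecting period 1:
Births: 4700 * 0.162 = 761  |  3700 * 0.144 = 533 → 1294
20–39: 7300 * 0.954 = 6964
40–59: 4700 * 0.947 = 4451
60–79: 3700 * 0.928 = 3434
80+: 7000 * 0.925 + 1700 * 0.514 = 6475 + 874 = 7349
Net migration: 40–59 + 160 → 4611
End of period: [1294, 6964, 4611, 3434, 7349]
After projecting period 2:
Births: 6964 * 0.162 = 1128  |  4611 * 0.144 = 664 → 1792
20–39: 1294 * 0.954 = 1234
40–59: 6964 * 0.947 = 6595
60–79: 4611 * 0.928 = 4279
80+: 3434 * 0.925 + 7349 * 0.514 = 3176 + 3777 = 6953
Net migration: 40–59 + 160 → 6755
End of period: [1792, 1234, 6755, 4279, 6953]
After projecting period 3:
Births: 1234 * 0.162 = 200  |  6755 * 0.144 = 973 → 1173
20–39: 1792 * 0.954 = 1710
40–59: 1234 * 0.947 = 1169
60–79: 6755 * 0.928 = 6269
80+: 4279 * 0.925 + 6953 * 0.514 = 3958 + 3574 = 7532
Net migration: 40–59 + 160 → 1329
End of period: [1173, 1710, 1329, 6269, 7532]
Total after period 3: 1173 + 1710 + 1329 + 6269 + 7532 = 18013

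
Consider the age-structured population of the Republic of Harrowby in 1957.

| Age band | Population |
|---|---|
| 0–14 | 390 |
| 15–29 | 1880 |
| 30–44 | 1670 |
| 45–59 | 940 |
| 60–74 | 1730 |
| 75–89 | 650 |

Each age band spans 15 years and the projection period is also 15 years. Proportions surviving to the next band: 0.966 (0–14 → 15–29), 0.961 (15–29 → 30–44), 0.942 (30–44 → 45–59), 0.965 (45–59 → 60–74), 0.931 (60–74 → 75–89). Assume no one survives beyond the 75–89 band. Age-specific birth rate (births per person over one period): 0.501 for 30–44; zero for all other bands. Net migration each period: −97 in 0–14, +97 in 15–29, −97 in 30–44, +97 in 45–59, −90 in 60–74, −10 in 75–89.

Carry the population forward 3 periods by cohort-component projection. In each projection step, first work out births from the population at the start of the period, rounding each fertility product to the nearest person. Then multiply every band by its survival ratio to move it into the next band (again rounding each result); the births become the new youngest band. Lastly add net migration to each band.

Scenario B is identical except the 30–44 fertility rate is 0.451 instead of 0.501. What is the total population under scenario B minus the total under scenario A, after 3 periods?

-179

After projecting period 1:
Births: 1670 × 0.501 = 837
15–29: 390 × 0.966 = 377
30–44: 1880 × 0.961 = 1807
45–59: 1670 × 0.942 = 1573
60–74: 940 × 0.965 = 907
75–89: 1730 × 0.931 = 1611
Net migration: 0–14 − 97 → 740; 15–29 + 97 → 474; 30–44 − 97 → 1710; 45–59 + 97 → 1670; 60–74 − 90 → 817; 75–89 − 10 → 1601
Giving 740 / 474 / 1710 / 1670 / 817 / 1601.
After projecting period 2:
Births: 1710 × 0.501 = 857
15–29: 740 × 0.966 = 715
30–44: 474 × 0.961 = 456
45–59: 1710 × 0.942 = 1611
60–74: 1670 × 0.965 = 1612
75–89: 817 × 0.931 = 761
Net migration: 0–14 − 97 → 760; 15–29 + 97 → 812; 30–44 − 97 → 359; 45–59 + 97 → 1708; 60–74 − 90 → 1522; 75–89 − 10 → 751
Giving 760 / 812 / 359 / 1708 / 1522 / 751.
After projecting period 3:
Births: 359 × 0.501 = 180
15–29: 760 × 0.966 = 734
30–44: 812 × 0.961 = 780
45–59: 359 × 0.942 = 338
60–74: 1708 × 0.965 = 1648
75–89: 1522 × 0.931 = 1417
Net migration: 0–14 − 97 → 83; 15–29 + 97 → 831; 30–44 − 97 → 683; 45–59 + 97 → 435; 60–74 − 90 → 1558; 75–89 − 10 → 1407
Giving 83 / 831 / 683 / 435 / 1558 / 1407.
Scenario A total after 3 periods: 4997
Scenario B projection —
After projecting period 1:
Births: 1670 × 0.451 = 753
15–29: 390 × 0.966 = 377
30–44: 1880 × 0.961 = 1807
45–59: 1670 × 0.942 = 1573
60–74: 940 × 0.965 = 907
75–89: 1730 × 0.931 = 1611
Net migration: 0–14 − 97 → 656; 15–29 + 97 → 474; 30–44 − 97 → 1710; 45–59 + 97 → 1670; 60–74 − 90 → 817; 75–89 − 10 → 1601
Giving 656 / 474 / 1710 / 1670 / 817 / 1601.
After projecting period 2:
Births: 1710 × 0.451 = 771
15–29: 656 × 0.966 = 634
30–44: 474 × 0.961 = 456
45–59: 1710 × 0.942 = 1611
60–74: 1670 × 0.965 = 1612
75–89: 817 × 0.931 = 761
Net migration: 0–14 − 97 → 674; 15–29 + 97 → 731; 30–44 − 97 → 359; 45–59 + 97 → 1708; 60–74 − 90 → 1522; 75–89 − 10 → 751
Giving 674 / 731 / 359 / 1708 / 1522 / 751.
After projecting period 3:
Births: 359 × 0.451 = 162
15–29: 674 × 0.966 = 651
30–44: 731 × 0.961 = 702
45–59: 359 × 0.942 = 338
60–74: 1708 × 0.965 = 1648
75–89: 1522 × 0.931 = 1417
Net migration: 0–14 − 97 → 65; 15–29 + 97 → 748; 30–44 − 97 → 605; 45–59 + 97 → 435; 60–74 − 90 → 1558; 75–89 − 10 → 1407
Giving 65 / 748 / 605 / 435 / 1558 / 1407.
Scenario B total after 3 periods: 4818
Difference B − A = 4818 − 4997 = -179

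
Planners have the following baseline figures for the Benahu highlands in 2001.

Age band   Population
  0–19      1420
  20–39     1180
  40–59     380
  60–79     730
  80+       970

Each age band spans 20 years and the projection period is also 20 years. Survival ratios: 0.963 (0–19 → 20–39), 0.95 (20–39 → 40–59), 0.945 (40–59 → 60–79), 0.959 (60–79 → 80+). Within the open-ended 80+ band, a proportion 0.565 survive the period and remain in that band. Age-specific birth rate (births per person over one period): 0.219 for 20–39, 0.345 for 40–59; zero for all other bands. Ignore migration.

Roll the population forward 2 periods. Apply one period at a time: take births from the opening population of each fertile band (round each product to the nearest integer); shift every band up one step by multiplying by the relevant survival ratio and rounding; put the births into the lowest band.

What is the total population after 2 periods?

4468

Period 1:
Births: 1180 × 0.219 = 258 ; 380 × 0.345 = 131 ⇒ total 389
20–39: 1420 × 0.963 = 1367
40–59: 1180 × 0.95 = 1121
60–79: 380 × 0.945 = 359
80+: 730 × 0.959 + 970 × 0.565 = 700 + 548 = 1248
Population now: 0–19=389, 20–39=1367, 40–59=1121, 60–79=359, 80+=1248
Period 2:
Births: 1367 × 0.219 = 299 ; 1121 × 0.345 = 387 ⇒ total 686
20–39: 389 × 0.963 = 375
40–59: 1367 × 0.95 = 1299
60–79: 1121 × 0.945 = 1059
80+: 359 × 0.959 + 1248 × 0.565 = 344 + 705 = 1049
Population now: 0–19=686, 20–39=375, 40–59=1299, 60–79=1059, 80+=1049
Total after period 2: 686 + 375 + 1299 + 1059 + 1049 = 4468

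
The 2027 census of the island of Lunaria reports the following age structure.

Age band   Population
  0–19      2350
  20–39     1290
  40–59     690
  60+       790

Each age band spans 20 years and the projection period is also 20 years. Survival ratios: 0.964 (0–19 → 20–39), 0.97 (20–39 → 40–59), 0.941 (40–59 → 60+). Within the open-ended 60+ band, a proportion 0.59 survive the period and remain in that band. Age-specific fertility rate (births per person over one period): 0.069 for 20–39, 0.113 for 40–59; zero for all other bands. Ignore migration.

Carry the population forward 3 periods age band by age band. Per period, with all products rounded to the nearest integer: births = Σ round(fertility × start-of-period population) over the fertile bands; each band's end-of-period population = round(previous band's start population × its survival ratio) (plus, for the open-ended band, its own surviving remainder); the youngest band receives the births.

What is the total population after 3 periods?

3851

Let band 1 be 0–19 through band 4 = 60+.
Period 1.
Births: 1290 × 0.069 = 89, 690 × 0.113 = 78 → total 167
Band 2: 2350 × 0.964 = 2265
Band 3: 1290 × 0.97 = 1251
Band 4: 690 × 0.941 + 790 × 0.59 = 649 + 466 = 1115
Giving 167 / 2265 / 1251 / 1115.
Period 2.
Births: 2265 × 0.069 = 156, 1251 × 0.113 = 141 → total 297
Band 2: 167 × 0.964 = 161
Band 3: 2265 × 0.97 = 2197
Band 4: 1251 × 0.941 + 1115 × 0.59 = 1177 + 658 = 1835
Giving 297 / 161 / 2197 / 1835.
Period 3.
Births: 161 × 0.069 = 11, 2197 × 0.113 = 248 → total 259
Band 2: 297 × 0.964 = 286
Band 3: 161 × 0.97 = 156
Band 4: 2197 × 0.941 + 1835 × 0.59 = 2067 + 1083 = 3150
Giving 259 / 286 / 156 / 3150.
Total after period 3: 259 + 286 + 156 + 3150 = 3851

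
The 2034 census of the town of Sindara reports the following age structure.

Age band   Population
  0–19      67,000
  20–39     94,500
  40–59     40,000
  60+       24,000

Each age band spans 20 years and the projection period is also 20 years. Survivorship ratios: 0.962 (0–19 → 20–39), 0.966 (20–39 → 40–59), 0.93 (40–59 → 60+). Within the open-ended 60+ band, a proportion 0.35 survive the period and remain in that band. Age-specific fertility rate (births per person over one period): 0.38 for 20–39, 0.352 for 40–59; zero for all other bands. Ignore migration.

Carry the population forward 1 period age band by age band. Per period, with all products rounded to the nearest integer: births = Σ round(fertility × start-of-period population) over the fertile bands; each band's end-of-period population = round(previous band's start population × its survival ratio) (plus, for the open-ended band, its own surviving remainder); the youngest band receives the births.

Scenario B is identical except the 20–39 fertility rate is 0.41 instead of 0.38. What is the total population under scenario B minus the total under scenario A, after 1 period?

[period 1]
Births: 94500 × 0.38 = 35910, 40000 × 0.352 = 14080 — total 49990
20–39: 67000 × 0.962 = 64454
40–59: 94500 × 0.966 = 91287
60+: 40000 × 0.93 + 24000 × 0.35 = 37200 + 8400 = 45600
→ [49990, 64454, 91287, 45600]
Scenario A total after 1 period: 251331
Scenario B projection —
[period 1]
Births: 94500 × 0.41 = 38745, 40000 × 0.352 = 14080 — total 52825
20–39: 67000 × 0.962 = 64454
40–59: 94500 × 0.966 = 91287
60+: 40000 × 0.93 + 24000 × 0.35 = 37200 + 8400 = 45600
→ [52825, 64454, 91287, 45600]
Scenario B total after 1 period: 254166
Difference B − A = 254166 − 251331 = 2835

2835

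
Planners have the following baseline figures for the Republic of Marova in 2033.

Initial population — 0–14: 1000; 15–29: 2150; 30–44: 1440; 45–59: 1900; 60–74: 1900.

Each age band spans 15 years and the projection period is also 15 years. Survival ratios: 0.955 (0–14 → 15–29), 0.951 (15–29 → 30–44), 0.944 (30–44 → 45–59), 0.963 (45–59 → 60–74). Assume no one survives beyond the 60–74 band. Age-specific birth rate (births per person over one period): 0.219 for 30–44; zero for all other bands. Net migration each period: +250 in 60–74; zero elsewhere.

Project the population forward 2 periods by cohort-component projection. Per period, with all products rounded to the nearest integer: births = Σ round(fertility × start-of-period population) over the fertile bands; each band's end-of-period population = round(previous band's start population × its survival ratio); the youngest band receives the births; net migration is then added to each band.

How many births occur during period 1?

Numbering the bands 1..5 from youngest to oldest:
[period 1]
Births: 1440 × 0.219 = 315
Band 2: 1000 × 0.955 = 955
Band 3: 2150 × 0.951 = 2045
Band 4: 1440 × 0.944 = 1359
Band 5: 1900 × 0.963 = 1830
Net migration: Band 5 + 250 → 2080
End of period: [315, 955, 2045, 1359, 2080]

315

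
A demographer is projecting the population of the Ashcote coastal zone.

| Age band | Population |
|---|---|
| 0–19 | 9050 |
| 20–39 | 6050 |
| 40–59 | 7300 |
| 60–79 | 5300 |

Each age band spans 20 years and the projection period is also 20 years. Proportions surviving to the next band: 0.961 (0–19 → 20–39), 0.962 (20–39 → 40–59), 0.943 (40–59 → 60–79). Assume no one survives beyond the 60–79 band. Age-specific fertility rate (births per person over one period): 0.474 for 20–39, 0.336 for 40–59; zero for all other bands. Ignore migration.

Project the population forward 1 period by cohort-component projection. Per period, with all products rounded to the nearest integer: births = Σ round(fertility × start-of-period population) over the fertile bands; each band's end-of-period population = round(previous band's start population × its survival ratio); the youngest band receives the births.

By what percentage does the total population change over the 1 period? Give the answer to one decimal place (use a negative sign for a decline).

After projecting period 1:
Births: 6050 × 0.474 = 2868, 7300 × 0.336 = 2453 → 5321
20–39: 9050 × 0.961 = 8697
40–59: 6050 × 0.962 = 5820
60–79: 7300 × 0.943 = 6884
Giving 5321 / 8697 / 5820 / 6884.
Total: 27700 → 26722; change = -978; percentage change = -3.5%

-3.5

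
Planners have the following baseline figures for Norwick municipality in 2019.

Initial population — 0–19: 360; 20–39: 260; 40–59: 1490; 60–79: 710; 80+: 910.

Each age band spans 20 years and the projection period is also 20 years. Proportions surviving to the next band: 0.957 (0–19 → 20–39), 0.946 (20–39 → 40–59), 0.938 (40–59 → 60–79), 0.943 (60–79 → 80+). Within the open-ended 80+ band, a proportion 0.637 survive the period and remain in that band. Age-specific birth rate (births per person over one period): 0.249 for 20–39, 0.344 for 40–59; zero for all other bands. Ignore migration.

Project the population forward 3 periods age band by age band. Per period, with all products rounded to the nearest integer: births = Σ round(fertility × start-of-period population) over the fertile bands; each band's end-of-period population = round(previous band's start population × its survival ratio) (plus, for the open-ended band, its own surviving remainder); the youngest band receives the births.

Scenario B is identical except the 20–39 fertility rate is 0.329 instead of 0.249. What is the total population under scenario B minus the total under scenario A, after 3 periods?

96

— Period 1 —
Births: 260 × 0.249 = 65  |  1490 × 0.344 = 513 ⇒ total 578
20–39: 360 × 0.957 = 345
40–59: 260 × 0.946 = 246
60–79: 1490 × 0.938 = 1398
80+: 710 × 0.943 + 910 × 0.637 = 670 + 580 = 1250
→ [578, 345, 246, 1398, 1250]
— Period 2 —
Births: 345 × 0.249 = 86  |  246 × 0.344 = 85 ⇒ total 171
20–39: 578 × 0.957 = 553
40–59: 345 × 0.946 = 326
60–79: 246 × 0.938 = 231
80+: 1398 × 0.943 + 1250 × 0.637 = 1318 + 796 = 2114
→ [171, 553, 326, 231, 2114]
— Period 3 —
Births: 553 × 0.249 = 138  |  326 × 0.344 = 112 ⇒ total 250
20–39: 171 × 0.957 = 164
40–59: 553 × 0.946 = 523
60–79: 326 × 0.938 = 306
80+: 231 × 0.943 + 2114 × 0.637 = 218 + 1347 = 1565
→ [250, 164, 523, 306, 1565]
Scenario A total after 3 periods: 2808
Scenario B projection —
— Period 1 —
Births: 260 × 0.329 = 86  |  1490 × 0.344 = 513 ⇒ total 599
20–39: 360 × 0.957 = 345
40–59: 260 × 0.946 = 246
60–79: 1490 × 0.938 = 1398
80+: 710 × 0.943 + 910 × 0.637 = 670 + 580 = 1250
→ [599, 345, 246, 1398, 1250]
— Period 2 —
Births: 345 × 0.329 = 114  |  246 × 0.344 = 85 ⇒ total 199
20–39: 599 × 0.957 = 573
40–59: 345 × 0.946 = 326
60–79: 246 × 0.938 = 231
80+: 1398 × 0.943 + 1250 × 0.637 = 1318 + 796 = 2114
→ [199, 573, 326, 231, 2114]
— Period 3 —
Births: 573 × 0.329 = 189  |  326 × 0.344 = 112 ⇒ total 301
20–39: 199 × 0.957 = 190
40–59: 573 × 0.946 = 542
60–79: 326 × 0.938 = 306
80+: 231 × 0.943 + 2114 × 0.637 = 218 + 1347 = 1565
→ [301, 190, 542, 306, 1565]
Scenario B total after 3 periods: 2904
Difference B − A = 2904 − 2808 = 96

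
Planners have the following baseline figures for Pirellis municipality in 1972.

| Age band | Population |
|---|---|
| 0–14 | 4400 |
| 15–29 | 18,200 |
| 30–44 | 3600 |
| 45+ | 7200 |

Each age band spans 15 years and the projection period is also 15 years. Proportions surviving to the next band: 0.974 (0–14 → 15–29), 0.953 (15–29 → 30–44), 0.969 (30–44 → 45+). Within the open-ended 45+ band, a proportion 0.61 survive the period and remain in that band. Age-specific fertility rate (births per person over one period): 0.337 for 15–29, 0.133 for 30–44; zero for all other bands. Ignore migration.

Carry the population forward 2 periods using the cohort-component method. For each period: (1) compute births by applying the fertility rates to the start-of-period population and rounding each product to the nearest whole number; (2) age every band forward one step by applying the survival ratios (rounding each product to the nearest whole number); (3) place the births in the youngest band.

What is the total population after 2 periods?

35890

— Period 1 —
Births: 18200 × 0.337 = 6133 ; 3600 × 0.133 = 479 → 6612
15–29: 4400 × 0.974 = 4286
30–44: 18200 × 0.953 = 17345
45+: 3600 × 0.969 + 7200 × 0.61 = 3488 + 4392 = 7880
Giving 6612 / 4286 / 17345 / 7880.
— Period 2 —
Births: 4286 × 0.337 = 1444 ; 17345 × 0.133 = 2307 → 3751
15–29: 6612 × 0.974 = 6440
30–44: 4286 × 0.953 = 4085
45+: 17345 × 0.969 + 7880 × 0.61 = 16807 + 4807 = 21614
Giving 3751 / 6440 / 4085 / 21614.
Total after period 2: 3751 + 6440 + 4085 + 21614 = 35890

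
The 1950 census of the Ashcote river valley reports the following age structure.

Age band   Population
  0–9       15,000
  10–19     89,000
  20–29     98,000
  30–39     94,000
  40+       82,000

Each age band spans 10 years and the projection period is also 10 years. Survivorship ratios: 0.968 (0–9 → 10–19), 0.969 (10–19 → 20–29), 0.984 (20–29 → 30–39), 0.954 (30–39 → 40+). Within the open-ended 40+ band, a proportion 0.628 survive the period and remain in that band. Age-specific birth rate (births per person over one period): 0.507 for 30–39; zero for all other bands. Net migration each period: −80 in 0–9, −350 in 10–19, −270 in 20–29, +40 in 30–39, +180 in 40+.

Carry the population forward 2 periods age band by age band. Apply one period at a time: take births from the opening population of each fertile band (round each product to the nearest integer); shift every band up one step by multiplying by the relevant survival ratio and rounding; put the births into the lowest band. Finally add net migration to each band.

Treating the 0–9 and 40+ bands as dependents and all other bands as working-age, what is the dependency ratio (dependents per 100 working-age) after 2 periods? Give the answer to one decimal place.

159.8

Period 1.
Births: 94000 × 0.507 = 47658
10–19: 15000 × 0.968 = 14520
20–29: 89000 × 0.969 = 86241
30–39: 98000 × 0.984 = 96432
40+: 94000 × 0.954 + 82000 × 0.628 = 89676 + 51496 = 141172
Net migration: 0–9 − 80 → 47578; 10–19 − 350 → 14170; 20–29 − 270 → 85971; 30–39 + 40 → 96472; 40+ + 180 → 141352
→ [47578, 14170, 85971, 96472, 141352]
Period 2.
Births: 96472 × 0.507 = 48911
10–19: 47578 × 0.968 = 46056
20–29: 14170 × 0.969 = 13731
30–39: 85971 × 0.984 = 84595
40+: 96472 × 0.954 + 141352 × 0.628 = 92034 + 88769 = 180803
Net migration: 0–9 − 80 → 48831; 10–19 − 350 → 45706; 20–29 − 270 → 13461; 30–39 + 40 → 84635; 40+ + 180 → 180983
→ [48831, 45706, 13461, 84635, 180983]
Dependents (band 0–9 + band 40+) = 48831 + 180983 = 229814; working-age = 143802; ratio = 229814/143802 × 100 = 159.8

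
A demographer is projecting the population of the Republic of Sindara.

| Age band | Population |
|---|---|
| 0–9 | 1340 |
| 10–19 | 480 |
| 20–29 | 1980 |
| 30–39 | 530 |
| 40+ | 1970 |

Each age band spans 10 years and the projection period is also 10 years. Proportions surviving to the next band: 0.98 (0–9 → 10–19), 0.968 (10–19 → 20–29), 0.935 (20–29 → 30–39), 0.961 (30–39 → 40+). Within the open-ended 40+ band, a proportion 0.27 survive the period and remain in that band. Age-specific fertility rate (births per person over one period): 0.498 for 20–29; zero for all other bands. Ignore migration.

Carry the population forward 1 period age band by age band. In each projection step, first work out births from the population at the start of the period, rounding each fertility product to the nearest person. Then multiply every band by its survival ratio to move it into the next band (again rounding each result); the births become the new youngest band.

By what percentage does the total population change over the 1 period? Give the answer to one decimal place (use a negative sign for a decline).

Let band 1 be 0–9 through band 5 = 40+.
After projecting period 1:
Births: 1980 × 0.498 = 986
Band 2: 1340 × 0.98 = 1313
Band 3: 480 × 0.968 = 465
Band 4: 1980 × 0.935 = 1851
Band 5: 530 × 0.961 + 1970 × 0.27 = 509 + 532 = 1041
End of period: [986, 1313, 465, 1851, 1041]
Total: 6300 → 5656; change = -644; percentage change = -10.2%

-10.2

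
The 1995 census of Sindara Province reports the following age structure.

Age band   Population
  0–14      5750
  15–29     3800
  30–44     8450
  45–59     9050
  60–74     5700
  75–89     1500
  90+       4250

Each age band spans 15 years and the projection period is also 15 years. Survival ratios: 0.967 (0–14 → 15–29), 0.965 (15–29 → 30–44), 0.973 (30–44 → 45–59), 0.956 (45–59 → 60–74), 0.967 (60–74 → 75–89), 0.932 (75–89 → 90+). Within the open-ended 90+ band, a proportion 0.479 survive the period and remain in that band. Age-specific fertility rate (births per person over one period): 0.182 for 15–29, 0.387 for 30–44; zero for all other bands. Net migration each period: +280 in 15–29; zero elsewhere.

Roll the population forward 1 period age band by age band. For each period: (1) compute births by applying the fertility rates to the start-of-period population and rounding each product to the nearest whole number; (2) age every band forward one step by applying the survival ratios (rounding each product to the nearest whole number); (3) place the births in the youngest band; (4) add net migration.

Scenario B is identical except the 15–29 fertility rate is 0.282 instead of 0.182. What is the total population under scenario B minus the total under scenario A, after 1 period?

(Bands numbered youngest = 1 to oldest = 7.)
[period 1]
Births: 3800 × 0.182 = 692, 8450 × 0.387 = 3270 → total 3962
Band 2: 5750 × 0.967 = 5560
Band 3: 3800 × 0.965 = 3667
Band 4: 8450 × 0.973 = 8222
Band 5: 9050 × 0.956 = 8652
Band 6: 5700 × 0.967 = 5512
Band 7: 1500 × 0.932 + 4250 × 0.479 = 1398 + 2036 = 3434
Net migration: Band 2 + 280 → 5840
Population now: 0–14=3962, 15–29=5840, 30–44=3667, 45–59=8222, 60–74=8652, 75–89=5512, 90+=3434
Scenario A total after 1 period: 39289
Scenario B projection —
[period 1]
Births: 3800 × 0.282 = 1072, 8450 × 0.387 = 3270 → total 4342
Band 2: 5750 × 0.967 = 5560
Band 3: 3800 × 0.965 = 3667
Band 4: 8450 × 0.973 = 8222
Band 5: 9050 × 0.956 = 8652
Band 6: 5700 × 0.967 = 5512
Band 7: 1500 × 0.932 + 4250 × 0.479 = 1398 + 2036 = 3434
Net migration: Band 2 + 280 → 5840
Population now: 0–14=4342, 15–29=5840, 30–44=3667, 45–59=8222, 60–74=8652, 75–89=5512, 90+=3434
Scenario B total after 1 period: 39669
Difference B − A = 39669 − 39289 = 380

380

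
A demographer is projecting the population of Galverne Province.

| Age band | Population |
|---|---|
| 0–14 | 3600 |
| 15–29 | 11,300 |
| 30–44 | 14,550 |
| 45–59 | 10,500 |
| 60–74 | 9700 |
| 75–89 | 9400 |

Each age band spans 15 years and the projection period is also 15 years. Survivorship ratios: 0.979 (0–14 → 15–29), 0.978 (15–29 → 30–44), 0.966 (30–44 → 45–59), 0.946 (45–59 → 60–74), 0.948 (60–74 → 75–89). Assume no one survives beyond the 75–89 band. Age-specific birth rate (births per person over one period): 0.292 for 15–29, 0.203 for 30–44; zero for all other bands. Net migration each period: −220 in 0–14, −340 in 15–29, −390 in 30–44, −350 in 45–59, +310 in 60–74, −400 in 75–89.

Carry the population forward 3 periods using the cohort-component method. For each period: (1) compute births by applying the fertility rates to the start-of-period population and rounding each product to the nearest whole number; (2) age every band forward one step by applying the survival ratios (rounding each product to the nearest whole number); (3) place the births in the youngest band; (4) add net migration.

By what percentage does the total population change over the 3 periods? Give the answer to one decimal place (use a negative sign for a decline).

-43.0

Call the bands 1 to 6, youngest first.
Period 1:
Births: 11300 * 0.292 = 3300, 14550 * 0.203 = 2954 — total 6254
Band 2: 3600 * 0.979 = 3524
Band 3: 11300 * 0.978 = 11051
Band 4: 14550 * 0.966 = 14055
Band 5: 10500 * 0.946 = 9933
Band 6: 9700 * 0.948 = 9196
Net migration: Band 1 − 220 → 6034; Band 2 − 340 → 3184; Band 3 − 390 → 10661; Band 4 − 350 → 13705; Band 5 + 310 → 10243; Band 6 − 400 → 8796
Population now: 0–14=6034, 15–29=3184, 30–44=10661, 45–59=13705, 60–74=10243, 75–89=8796
Period 2:
Births: 3184 * 0.292 = 930, 10661 * 0.203 = 2164 — total 3094
Band 2: 6034 * 0.979 = 5907
Band 3: 3184 * 0.978 = 3114
Band 4: 10661 * 0.966 = 10299
Band 5: 13705 * 0.946 = 12965
Band 6: 10243 * 0.948 = 9710
Net migration: Band 1 − 220 → 2874; Band 2 − 340 → 5567; Band 3 − 390 → 2724; Band 4 − 350 → 9949; Band 5 + 310 → 13275; Band 6 − 400 → 9310
Population now: 0–14=2874, 15–29=5567, 30–44=2724, 45–59=9949, 60–74=13275, 75–89=9310
Period 3:
Births: 5567 * 0.292 = 1626, 2724 * 0.203 = 553 — total 2179
Band 2: 2874 * 0.979 = 2814
Band 3: 5567 * 0.978 = 5445
Band 4: 2724 * 0.966 = 2631
Band 5: 9949 * 0.946 = 9412
Band 6: 13275 * 0.948 = 12585
Net migration: Band 1 − 220 → 1959; Band 2 − 340 → 2474; Band 3 − 390 → 5055; Band 4 − 350 → 2281; Band 5 + 310 → 9722; Band 6 − 400 → 12185
Population now: 0–14=1959, 15–29=2474, 30–44=5055, 45–59=2281, 60–74=9722, 75–89=12185
Total: 59050 → 33676; change = -25374; percentage change = -43.0%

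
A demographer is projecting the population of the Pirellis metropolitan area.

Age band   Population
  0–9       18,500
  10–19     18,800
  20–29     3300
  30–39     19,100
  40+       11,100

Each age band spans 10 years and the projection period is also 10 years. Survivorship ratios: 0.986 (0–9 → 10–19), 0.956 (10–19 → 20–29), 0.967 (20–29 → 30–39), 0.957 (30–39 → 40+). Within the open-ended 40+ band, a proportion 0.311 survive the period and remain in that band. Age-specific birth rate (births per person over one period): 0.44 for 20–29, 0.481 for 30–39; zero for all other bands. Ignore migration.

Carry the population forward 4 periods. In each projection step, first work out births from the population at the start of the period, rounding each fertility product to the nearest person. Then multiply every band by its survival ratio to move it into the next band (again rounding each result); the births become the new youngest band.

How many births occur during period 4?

(Bands numbered youngest = 1 to oldest = 5.)
After projecting period 1:
Births: 3300 × 0.44 = 1452  |  19100 × 0.481 = 9187 ⇒ total 10639
Band 2: 18500 × 0.986 = 18241
Band 3: 18800 × 0.956 = 17973
Band 4: 3300 × 0.967 = 3191
Band 5: 19100 × 0.957 + 11100 × 0.311 = 18279 + 3452 = 21731
Population now: 0–9=10639, 10–19=18241, 20–29=17973, 30–39=3191, 40+=21731
After projecting period 2:
Births: 17973 × 0.44 = 7908  |  3191 × 0.481 = 1535 ⇒ total 9443
Band 2: 10639 × 0.986 = 10490
Band 3: 18241 × 0.956 = 17438
Band 4: 17973 × 0.967 = 17380
Band 5: 3191 × 0.957 + 21731 × 0.311 = 3054 + 6758 = 9812
Population now: 0–9=9443, 10–19=10490, 20–29=17438, 30–39=17380, 40+=9812
After projecting period 3:
Births: 17438 × 0.44 = 7673  |  17380 × 0.481 = 8360 ⇒ total 16033
Band 2: 9443 × 0.986 = 9311
Band 3: 10490 × 0.956 = 10028
Band 4: 17438 × 0.967 = 16863
Band 5: 17380 × 0.957 + 9812 × 0.311 = 16633 + 3052 = 19685
Population now: 0–9=16033, 10–19=9311, 20–29=10028, 30–39=16863, 40+=19685
After projecting period 4:
Births: 10028 × 0.44 = 4412  |  16863 × 0.481 = 8111 ⇒ total 12523
Band 2: 16033 × 0.986 = 15809
Band 3: 9311 × 0.956 = 8901
Band 4: 10028 × 0.967 = 9697
Band 5: 16863 × 0.957 + 19685 × 0.311 = 16138 + 6122 = 22260
Population now: 0–9=12523, 10–19=15809, 20–29=8901, 30–39=9697, 40+=22260

12523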